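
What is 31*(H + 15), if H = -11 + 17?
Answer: 651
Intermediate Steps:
H = 6
31*(H + 15) = 31*(6 + 15) = 31*21 = 651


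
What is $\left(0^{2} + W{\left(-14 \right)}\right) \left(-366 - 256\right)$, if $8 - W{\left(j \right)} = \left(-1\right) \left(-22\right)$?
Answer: $8708$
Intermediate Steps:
$W{\left(j \right)} = -14$ ($W{\left(j \right)} = 8 - \left(-1\right) \left(-22\right) = 8 - 22 = -14$)
$\left(0^{2} + W{\left(-14 \right)}\right) \left(-366 - 256\right) = \left(0^{2} - 14\right) \left(-366 - 256\right) = \left(0 - 14\right) \left(-622\right) = \left(-14\right) \left(-622\right) = 8708$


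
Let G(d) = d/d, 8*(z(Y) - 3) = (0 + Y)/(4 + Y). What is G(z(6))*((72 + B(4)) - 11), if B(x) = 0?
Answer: 61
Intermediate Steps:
z(Y) = 3 + Y/(8*(4 + Y)) (z(Y) = 3 + ((0 + Y)/(4 + Y))/8 = 3 + (Y/(4 + Y))/8 = 3 + Y/(8*(4 + Y)))
G(d) = 1
G(z(6))*((72 + B(4)) - 11) = 1*((72 + 0) - 11) = 1*(72 - 11) = 1*61 = 61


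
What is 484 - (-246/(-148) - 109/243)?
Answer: 8681465/17982 ≈ 482.79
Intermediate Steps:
484 - (-246/(-148) - 109/243) = 484 - (-246*(-1/148) - 109*1/243) = 484 - (123/74 - 109/243) = 484 - 1*21823/17982 = 484 - 21823/17982 = 8681465/17982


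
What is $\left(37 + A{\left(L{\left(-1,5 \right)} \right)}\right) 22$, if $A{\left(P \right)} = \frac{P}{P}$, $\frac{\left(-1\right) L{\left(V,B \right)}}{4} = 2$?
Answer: $836$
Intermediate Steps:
$L{\left(V,B \right)} = -8$ ($L{\left(V,B \right)} = \left(-4\right) 2 = -8$)
$A{\left(P \right)} = 1$
$\left(37 + A{\left(L{\left(-1,5 \right)} \right)}\right) 22 = \left(37 + 1\right) 22 = 38 \cdot 22 = 836$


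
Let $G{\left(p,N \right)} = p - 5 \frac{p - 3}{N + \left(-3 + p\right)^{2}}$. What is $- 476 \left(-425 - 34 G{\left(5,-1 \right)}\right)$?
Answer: $\frac{687820}{3} \approx 2.2927 \cdot 10^{5}$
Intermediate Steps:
$G{\left(p,N \right)} = p - \frac{5 \left(-3 + p\right)}{N + \left(-3 + p\right)^{2}}$ ($G{\left(p,N \right)} = p - 5 \frac{-3 + p}{N + \left(-3 + p\right)^{2}} = p - \frac{5 \left(-3 + p\right)}{N + \left(-3 + p\right)^{2}}$)
$- 476 \left(-425 - 34 G{\left(5,-1 \right)}\right) = - 476 \left(-425 - 34 \frac{15 - 25 - 5 + 5 \left(-3 + 5\right)^{2}}{-1 + \left(-3 + 5\right)^{2}}\right) = - 476 \left(-425 - 34 \frac{15 - 25 - 5 + 5 \cdot 2^{2}}{-1 + 2^{2}}\right) = - 476 \left(-425 - 34 \frac{15 - 25 - 5 + 5 \cdot 4}{-1 + 4}\right) = - 476 \left(-425 - 34 \frac{15 - 25 - 5 + 20}{3}\right) = - 476 \left(-425 - 34 \cdot \frac{1}{3} \cdot 5\right) = - 476 \left(-425 - \frac{170}{3}\right) = \left(-476\right) \left(- \frac{1445}{3}\right) = \frac{687820}{3}$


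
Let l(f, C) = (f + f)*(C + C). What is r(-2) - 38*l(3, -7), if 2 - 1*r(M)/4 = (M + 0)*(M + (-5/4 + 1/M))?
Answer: 3170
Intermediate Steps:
l(f, C) = 4*C*f (l(f, C) = (2*f)*(2*C) = 4*C*f)
r(M) = 8 - 4*M*(-5/4 + M + 1/M) (r(M) = 8 - 4*(M + 0)*(M + (-5/4 + 1/M)) = 8 - 4*M*(M + (-5*¼ + 1/M)) = 8 - 4*M*(M + (-5/4 + 1/M)) = 8 - 4*M*(-5/4 + M + 1/M))
r(-2) - 38*l(3, -7) = (4 - 4*(-2)² + 5*(-2)) - 152*(-7)*3 = (4 - 4*4 - 10) - 38*(-84) = (4 - 16 - 10) + 3192 = -22 + 3192 = 3170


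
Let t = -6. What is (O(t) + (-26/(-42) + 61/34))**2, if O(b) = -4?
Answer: 1283689/509796 ≈ 2.5180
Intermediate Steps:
(O(t) + (-26/(-42) + 61/34))**2 = (-4 + (-26/(-42) + 61/34))**2 = (-4 + (-26*(-1/42) + 61*(1/34)))**2 = (-4 + (13/21 + 61/34))**2 = (-4 + 1723/714)**2 = (-1133/714)**2 = 1283689/509796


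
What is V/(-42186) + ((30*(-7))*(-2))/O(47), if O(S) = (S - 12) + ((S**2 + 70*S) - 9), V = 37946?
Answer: -19193353/23307765 ≈ -0.82347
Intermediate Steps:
O(S) = -21 + S**2 + 71*S (O(S) = (-12 + S) + (-9 + S**2 + 70*S) = -21 + S**2 + 71*S)
V/(-42186) + ((30*(-7))*(-2))/O(47) = 37946/(-42186) + ((30*(-7))*(-2))/(-21 + 47**2 + 71*47) = 37946*(-1/42186) + (-210*(-2))/(-21 + 2209 + 3337) = -18973/21093 + 420/5525 = -18973/21093 + 420*(1/5525) = -18973/21093 + 84/1105 = -19193353/23307765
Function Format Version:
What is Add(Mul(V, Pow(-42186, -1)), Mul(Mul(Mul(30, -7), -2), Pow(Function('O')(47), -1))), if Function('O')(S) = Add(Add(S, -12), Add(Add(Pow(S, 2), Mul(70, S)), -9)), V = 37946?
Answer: Rational(-19193353, 23307765) ≈ -0.82347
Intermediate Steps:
Function('O')(S) = Add(-21, Pow(S, 2), Mul(71, S)) (Function('O')(S) = Add(Add(-12, S), Add(-9, Pow(S, 2), Mul(70, S))) = Add(-21, Pow(S, 2), Mul(71, S)))
Add(Mul(V, Pow(-42186, -1)), Mul(Mul(Mul(30, -7), -2), Pow(Function('O')(47), -1))) = Add(Mul(37946, Pow(-42186, -1)), Mul(Mul(Mul(30, -7), -2), Pow(Add(-21, Pow(47, 2), Mul(71, 47)), -1))) = Add(Mul(37946, Rational(-1, 42186)), Mul(Mul(-210, -2), Pow(Add(-21, 2209, 3337), -1))) = Add(Rational(-18973, 21093), Mul(420, Pow(5525, -1))) = Add(Rational(-18973, 21093), Mul(420, Rational(1, 5525))) = Add(Rational(-18973, 21093), Rational(84, 1105)) = Rational(-19193353, 23307765)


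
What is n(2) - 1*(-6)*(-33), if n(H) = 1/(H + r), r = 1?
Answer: -593/3 ≈ -197.67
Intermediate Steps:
n(H) = 1/(1 + H) (n(H) = 1/(H + 1) = 1/(1 + H))
n(2) - 1*(-6)*(-33) = 1/(1 + 2) - 1*(-6)*(-33) = 1/3 + 6*(-33) = ⅓ - 198 = -593/3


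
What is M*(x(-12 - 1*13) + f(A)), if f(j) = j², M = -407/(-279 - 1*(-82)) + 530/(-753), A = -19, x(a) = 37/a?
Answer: 605374756/1236175 ≈ 489.72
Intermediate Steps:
M = 202061/148341 (M = -407/(-279 + 82) + 530*(-1/753) = -407/(-197) - 530/753 = -407*(-1/197) - 530/753 = 407/197 - 530/753 = 202061/148341 ≈ 1.3621)
M*(x(-12 - 1*13) + f(A)) = 202061*(37/(-12 - 1*13) + (-19)²)/148341 = 202061*(37/(-12 - 13) + 361)/148341 = 202061*(37/(-25) + 361)/148341 = 202061*(37*(-1/25) + 361)/148341 = 202061*(-37/25 + 361)/148341 = (202061/148341)*(8988/25) = 605374756/1236175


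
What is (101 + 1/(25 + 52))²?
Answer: 60497284/5929 ≈ 10204.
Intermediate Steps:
(101 + 1/(25 + 52))² = (101 + 1/77)² = (7778/77)² = 60497284/5929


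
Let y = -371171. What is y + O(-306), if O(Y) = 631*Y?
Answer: -564257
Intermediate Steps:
y + O(-306) = -371171 + 631*(-306) = -371171 - 193086 = -564257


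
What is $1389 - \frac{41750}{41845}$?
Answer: $\frac{11616191}{8369} \approx 1388.0$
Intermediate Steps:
$1389 - \frac{41750}{41845} = 1389 - \frac{8350}{8369} = \frac{11616191}{8369}$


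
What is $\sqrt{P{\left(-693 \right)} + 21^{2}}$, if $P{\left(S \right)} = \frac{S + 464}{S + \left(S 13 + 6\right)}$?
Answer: $\frac{\sqrt{2591355990}}{2424} \approx 21.001$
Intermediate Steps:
$P{\left(S \right)} = \frac{464 + S}{6 + 14 S}$ ($P{\left(S \right)} = \frac{464 + S}{S + \left(13 S + 6\right)} = \frac{464 + S}{S + \left(6 + 13 S\right)} = \frac{464 + S}{6 + 14 S}$)
$\sqrt{P{\left(-693 \right)} + 21^{2}} = \sqrt{\frac{464 - 693}{2 \left(3 + 7 \left(-693\right)\right)} + 21^{2}} = \sqrt{\frac{1}{2} \frac{1}{3 - 4851} \left(-229\right) + 441} = \sqrt{\frac{1}{2} \frac{1}{-4848} \left(-229\right) + 441} = \sqrt{\frac{1}{2} \left(- \frac{1}{4848}\right) \left(-229\right) + 441} = \sqrt{\frac{229}{9696} + 441} = \sqrt{\frac{4276165}{9696}} = \frac{\sqrt{2591355990}}{2424}$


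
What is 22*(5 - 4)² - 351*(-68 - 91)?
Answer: 55831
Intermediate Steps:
22*(5 - 4)² - 351*(-68 - 91) = 22*1² - 351*(-159) = 22*1 + 55809 = 22 + 55809 = 55831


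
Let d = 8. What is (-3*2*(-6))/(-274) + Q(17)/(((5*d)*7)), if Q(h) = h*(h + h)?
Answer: 37073/19180 ≈ 1.9329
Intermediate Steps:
Q(h) = 2*h**2 (Q(h) = h*(2*h) = 2*h**2)
(-3*2*(-6))/(-274) + Q(17)/(((5*d)*7)) = (-3*2*(-6))/(-274) + (2*17**2)/(((5*8)*7)) = -6*(-6)*(-1/274) + (2*289)/((40*7)) = 36*(-1/274) + 578/280 = -18/137 + 578*(1/280) = -18/137 + 289/140 = 37073/19180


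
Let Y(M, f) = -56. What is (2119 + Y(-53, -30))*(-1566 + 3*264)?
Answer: -1596762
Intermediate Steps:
(2119 + Y(-53, -30))*(-1566 + 3*264) = (2119 - 56)*(-1566 + 3*264) = 2063*(-1566 + 792) = 2063*(-774) = -1596762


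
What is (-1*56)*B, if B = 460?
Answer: -25760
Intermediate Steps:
(-1*56)*B = -1*56*460 = -56*460 = -25760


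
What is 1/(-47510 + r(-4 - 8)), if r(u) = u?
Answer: -1/47522 ≈ -2.1043e-5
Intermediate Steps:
1/(-47510 + r(-4 - 8)) = 1/(-47510 + (-4 - 8)) = 1/(-47510 - 12) = 1/(-47522) = -1/47522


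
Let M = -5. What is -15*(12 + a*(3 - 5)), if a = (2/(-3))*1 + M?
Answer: -350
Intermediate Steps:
a = -17/3 (a = (2/(-3))*1 - 5 = (2*(-⅓))*1 - 5 = -⅔*1 - 5 = -⅔ - 5 = -17/3 ≈ -5.6667)
-15*(12 + a*(3 - 5)) = -15*(12 - 17*(3 - 5)/3) = -15*(12 - 17/3*(-2)) = -15*(12 + 34/3) = -15*70/3 = -1*350 = -350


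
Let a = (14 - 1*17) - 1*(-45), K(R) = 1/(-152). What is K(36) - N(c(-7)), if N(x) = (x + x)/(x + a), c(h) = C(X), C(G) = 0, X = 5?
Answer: -1/152 ≈ -0.0065789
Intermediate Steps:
K(R) = -1/152
c(h) = 0
a = 42 (a = (14 - 17) + 45 = -3 + 45 = 42)
N(x) = 2*x/(42 + x) (N(x) = (x + x)/(x + 42) = (2*x)/(42 + x) = 2*x/(42 + x))
K(36) - N(c(-7)) = -1/152 - 2*0/(42 + 0) = -1/152 - 2*0/42 = -1/152 - 1*0 = -1/152 + 0 = -1/152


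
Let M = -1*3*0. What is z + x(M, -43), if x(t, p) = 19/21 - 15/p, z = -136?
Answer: -121676/903 ≈ -134.75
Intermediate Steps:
M = 0 (M = -3*0 = 0)
x(t, p) = 19/21 - 15/p (x(t, p) = 19*(1/21) - 15/p = 19/21 - 15/p)
z + x(M, -43) = -136 + (19/21 - 15/(-43)) = -136 + (19/21 - 15*(-1/43)) = -136 + (19/21 + 15/43) = -136 + 1132/903 = -121676/903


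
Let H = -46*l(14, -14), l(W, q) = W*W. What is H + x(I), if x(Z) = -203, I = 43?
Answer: -9219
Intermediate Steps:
l(W, q) = W²
H = -9016 (H = -46*14² = -46*196 = -9016)
H + x(I) = -9016 - 203 = -9219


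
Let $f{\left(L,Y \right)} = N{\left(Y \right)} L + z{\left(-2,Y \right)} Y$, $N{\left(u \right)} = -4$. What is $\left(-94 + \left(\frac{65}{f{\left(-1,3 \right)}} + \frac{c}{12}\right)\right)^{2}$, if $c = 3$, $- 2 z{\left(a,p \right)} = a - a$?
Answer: $\frac{24025}{4} \approx 6006.3$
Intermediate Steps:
$z{\left(a,p \right)} = 0$ ($z{\left(a,p \right)} = - \frac{a - a}{2} = \left(- \frac{1}{2}\right) 0 = 0$)
$f{\left(L,Y \right)} = - 4 L$ ($f{\left(L,Y \right)} = - 4 L + 0 Y = - 4 L + 0 = - 4 L$)
$\left(-94 + \left(\frac{65}{f{\left(-1,3 \right)}} + \frac{c}{12}\right)\right)^{2} = \left(-94 + \left(\frac{65}{\left(-4\right) \left(-1\right)} + \frac{3}{12}\right)\right)^{2} = \left(-94 + \left(\frac{65}{4} + 3 \cdot \frac{1}{12}\right)\right)^{2} = \left(-94 + \left(65 \cdot \frac{1}{4} + \frac{1}{4}\right)\right)^{2} = \left(-94 + \left(\frac{65}{4} + \frac{1}{4}\right)\right)^{2} = \left(-94 + \frac{33}{2}\right)^{2} = \left(- \frac{155}{2}\right)^{2} = \frac{24025}{4}$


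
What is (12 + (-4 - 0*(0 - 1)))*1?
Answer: 8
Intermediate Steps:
(12 + (-4 - 0*(0 - 1)))*1 = (12 + (-4 - 0*(-1)))*1 = (12 + (-4 - 1*0))*1 = (12 + (-4 + 0))*1 = (12 - 4)*1 = 8*1 = 8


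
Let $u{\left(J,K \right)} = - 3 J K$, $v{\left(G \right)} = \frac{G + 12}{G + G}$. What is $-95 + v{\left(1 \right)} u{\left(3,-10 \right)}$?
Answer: $490$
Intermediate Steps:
$v{\left(G \right)} = \frac{12 + G}{2 G}$
$u{\left(J,K \right)} = - 3 J K$
$-95 + v{\left(1 \right)} u{\left(3,-10 \right)} = -95 + \frac{12 + 1}{2 \cdot 1} \left(\left(-3\right) 3 \left(-10\right)\right) = -95 + \frac{1}{2} \cdot 1 \cdot 13 \cdot 90 = -95 + \frac{13}{2} \cdot 90 = -95 + 585 = 490$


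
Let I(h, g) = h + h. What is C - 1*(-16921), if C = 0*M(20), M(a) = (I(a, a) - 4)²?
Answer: 16921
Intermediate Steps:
I(h, g) = 2*h
M(a) = (-4 + 2*a)² (M(a) = (2*a - 4)² = (-4 + 2*a)²)
C = 0 (C = 0*(4*(-2 + 20)²) = 0*(4*18²) = 0*(4*324) = 0*1296 = 0)
C - 1*(-16921) = 0 - 1*(-16921) = 0 + 16921 = 16921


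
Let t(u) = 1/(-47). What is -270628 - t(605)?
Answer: -12719515/47 ≈ -2.7063e+5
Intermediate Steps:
t(u) = -1/47
-270628 - t(605) = -270628 - 1*(-1/47) = -270628 + 1/47 = -12719515/47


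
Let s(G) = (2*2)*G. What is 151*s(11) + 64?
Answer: 6708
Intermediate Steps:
s(G) = 4*G
151*s(11) + 64 = 151*(4*11) + 64 = 151*44 + 64 = 6644 + 64 = 6708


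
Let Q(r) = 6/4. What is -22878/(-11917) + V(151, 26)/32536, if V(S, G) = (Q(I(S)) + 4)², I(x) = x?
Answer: 2978876389/1550926048 ≈ 1.9207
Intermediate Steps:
Q(r) = 3/2 (Q(r) = 6*(¼) = 3/2)
V(S, G) = 121/4 (V(S, G) = (3/2 + 4)² = (11/2)² = 121/4)
-22878/(-11917) + V(151, 26)/32536 = -22878/(-11917) + (121/4)/32536 = -22878*(-1/11917) + (121/4)*(1/32536) = 22878/11917 + 121/130144 = 2978876389/1550926048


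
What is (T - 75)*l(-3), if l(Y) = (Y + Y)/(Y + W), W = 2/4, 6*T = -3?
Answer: -906/5 ≈ -181.20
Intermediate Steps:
T = -½ (T = (⅙)*(-3) = -½ ≈ -0.50000)
W = ½ (W = 2*(¼) = ½ ≈ 0.50000)
l(Y) = 2*Y/(½ + Y) (l(Y) = (Y + Y)/(Y + ½) = (2*Y)/(½ + Y) = 2*Y/(½ + Y))
(T - 75)*l(-3) = (-½ - 75)*(4*(-3)/(1 + 2*(-3))) = -302*(-3)/(1 - 6) = -302*(-3)/(-5) = -302*(-3)*(-1)/5 = -151/2*12/5 = -906/5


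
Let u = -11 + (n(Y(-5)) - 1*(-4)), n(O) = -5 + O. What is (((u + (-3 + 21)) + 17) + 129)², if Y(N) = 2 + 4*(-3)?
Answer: 20164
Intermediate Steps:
Y(N) = -10 (Y(N) = 2 - 12 = -10)
u = -22 (u = -11 + ((-5 - 10) - 1*(-4)) = -11 + (-15 + 4) = -11 - 11 = -22)
(((u + (-3 + 21)) + 17) + 129)² = (((-22 + (-3 + 21)) + 17) + 129)² = (((-22 + 18) + 17) + 129)² = ((-4 + 17) + 129)² = (13 + 129)² = 142² = 20164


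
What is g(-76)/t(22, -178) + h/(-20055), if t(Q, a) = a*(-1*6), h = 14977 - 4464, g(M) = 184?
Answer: -628147/1784895 ≈ -0.35192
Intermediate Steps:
h = 10513
t(Q, a) = -6*a (t(Q, a) = a*(-6) = -6*a)
g(-76)/t(22, -178) + h/(-20055) = 184/((-6*(-178))) + 10513/(-20055) = 184/1068 + 10513*(-1/20055) = 184*(1/1068) - 10513/20055 = 46/267 - 10513/20055 = -628147/1784895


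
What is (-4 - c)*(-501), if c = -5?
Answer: -501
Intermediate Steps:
(-4 - c)*(-501) = (-4 - 1*(-5))*(-501) = (-4 + 5)*(-501) = 1*(-501) = -501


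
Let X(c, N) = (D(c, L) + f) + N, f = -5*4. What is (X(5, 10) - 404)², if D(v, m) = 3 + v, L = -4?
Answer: 164836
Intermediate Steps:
f = -20
X(c, N) = -17 + N + c (X(c, N) = ((3 + c) - 20) + N = (-17 + c) + N = -17 + N + c)
(X(5, 10) - 404)² = ((-17 + 10 + 5) - 404)² = (-2 - 404)² = (-406)² = 164836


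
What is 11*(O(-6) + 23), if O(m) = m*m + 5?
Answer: 704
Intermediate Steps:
O(m) = 5 + m² (O(m) = m² + 5 = 5 + m²)
11*(O(-6) + 23) = 11*((5 + (-6)²) + 23) = 11*((5 + 36) + 23) = 11*(41 + 23) = 11*64 = 704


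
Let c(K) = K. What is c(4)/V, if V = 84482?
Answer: 2/42241 ≈ 4.7347e-5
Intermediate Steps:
c(4)/V = 4/84482 = 4*(1/84482) = 2/42241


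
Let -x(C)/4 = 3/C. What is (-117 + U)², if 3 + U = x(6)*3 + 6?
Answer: 14400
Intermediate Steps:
x(C) = -12/C
U = -3 (U = -3 + (-12/6*3 + 6) = -3 + (-12*⅙*3 + 6) = -3 + (-2*3 + 6) = -3 + (-6 + 6) = -3 + 0 = -3)
(-117 + U)² = (-117 - 3)² = (-120)² = 14400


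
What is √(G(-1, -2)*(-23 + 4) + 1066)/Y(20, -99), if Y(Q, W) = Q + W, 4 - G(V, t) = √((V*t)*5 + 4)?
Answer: -√(990 + 19*√14)/79 ≈ -0.41233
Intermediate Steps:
G(V, t) = 4 - √(4 + 5*V*t) (G(V, t) = 4 - √((V*t)*5 + 4) = 4 - √(5*V*t + 4) = 4 - √(4 + 5*V*t))
√(G(-1, -2)*(-23 + 4) + 1066)/Y(20, -99) = √((4 - √(4 + 5*(-1)*(-2)))*(-23 + 4) + 1066)/(20 - 99) = √((4 - √(4 + 10))*(-19) + 1066)/(-79) = √((4 - √14)*(-19) + 1066)*(-1/79) = √((-76 + 19*√14) + 1066)*(-1/79) = √(990 + 19*√14)*(-1/79) = -√(990 + 19*√14)/79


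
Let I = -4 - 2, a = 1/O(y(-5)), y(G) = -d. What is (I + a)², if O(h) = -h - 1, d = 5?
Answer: 529/16 ≈ 33.063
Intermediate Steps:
y(G) = -5 (y(G) = -1*5 = -5)
O(h) = -1 - h
a = ¼ (a = 1/(-1 - 1*(-5)) = 1/(-1 + 5) = 1/4 = ¼ ≈ 0.25000)
I = -6
(I + a)² = (-6 + ¼)² = (-23/4)² = 529/16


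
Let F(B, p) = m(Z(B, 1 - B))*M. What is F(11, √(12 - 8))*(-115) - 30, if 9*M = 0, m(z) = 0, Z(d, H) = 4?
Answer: -30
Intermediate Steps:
M = 0 (M = (⅑)*0 = 0)
F(B, p) = 0 (F(B, p) = 0*0 = 0)
F(11, √(12 - 8))*(-115) - 30 = 0*(-115) - 30 = 0 - 30 = -30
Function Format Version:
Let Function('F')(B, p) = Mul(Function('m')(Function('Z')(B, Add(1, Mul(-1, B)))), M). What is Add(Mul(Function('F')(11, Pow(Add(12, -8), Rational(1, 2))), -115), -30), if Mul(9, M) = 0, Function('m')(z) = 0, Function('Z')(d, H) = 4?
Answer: -30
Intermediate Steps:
M = 0 (M = Mul(Rational(1, 9), 0) = 0)
Function('F')(B, p) = 0 (Function('F')(B, p) = Mul(0, 0) = 0)
Add(Mul(Function('F')(11, Pow(Add(12, -8), Rational(1, 2))), -115), -30) = Add(Mul(0, -115), -30) = Add(0, -30) = -30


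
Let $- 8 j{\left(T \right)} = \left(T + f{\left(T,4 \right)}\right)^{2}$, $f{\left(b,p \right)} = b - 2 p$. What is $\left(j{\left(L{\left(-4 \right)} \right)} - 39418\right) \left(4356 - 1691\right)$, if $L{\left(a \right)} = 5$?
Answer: $- \frac{210100605}{2} \approx -1.0505 \cdot 10^{8}$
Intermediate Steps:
$j{\left(T \right)} = - \frac{\left(-8 + 2 T\right)^{2}}{8}$ ($j{\left(T \right)} = - \frac{\left(T + \left(T - 8\right)\right)^{2}}{8} = - \frac{\left(T + \left(-8 + T\right)\right)^{2}}{8} = - \frac{\left(-8 + 2 T\right)^{2}}{8}$)
$\left(j{\left(L{\left(-4 \right)} \right)} - 39418\right) \left(4356 - 1691\right) = \left(- \frac{\left(-4 + 5\right)^{2}}{2} - 39418\right) \left(4356 - 1691\right) = \left(- \frac{1^{2}}{2} - 39418\right) 2665 = \left(\left(- \frac{1}{2}\right) 1 - 39418\right) 2665 = \left(- \frac{1}{2} - 39418\right) 2665 = \left(- \frac{78837}{2}\right) 2665 = - \frac{210100605}{2}$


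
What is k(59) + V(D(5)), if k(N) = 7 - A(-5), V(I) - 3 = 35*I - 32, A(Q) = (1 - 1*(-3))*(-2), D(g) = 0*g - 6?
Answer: -224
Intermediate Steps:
D(g) = -6 (D(g) = 0 - 6 = -6)
A(Q) = -8 (A(Q) = (1 + 3)*(-2) = 4*(-2) = -8)
V(I) = -29 + 35*I (V(I) = 3 + (35*I - 32) = 3 + (-32 + 35*I) = -29 + 35*I)
k(N) = 15 (k(N) = 7 - 1*(-8) = 7 + 8 = 15)
k(59) + V(D(5)) = 15 + (-29 + 35*(-6)) = 15 + (-29 - 210) = 15 - 239 = -224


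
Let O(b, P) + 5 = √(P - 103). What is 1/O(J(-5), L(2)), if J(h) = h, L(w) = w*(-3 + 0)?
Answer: -5/134 - I*√109/134 ≈ -0.037313 - 0.077913*I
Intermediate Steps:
L(w) = -3*w (L(w) = w*(-3) = -3*w)
O(b, P) = -5 + √(-103 + P) (O(b, P) = -5 + √(P - 103) = -5 + √(-103 + P))
1/O(J(-5), L(2)) = 1/(-5 + √(-103 - 3*2)) = 1/(-5 + √(-103 - 6)) = 1/(-5 + √(-109)) = 1/(-5 + I*√109)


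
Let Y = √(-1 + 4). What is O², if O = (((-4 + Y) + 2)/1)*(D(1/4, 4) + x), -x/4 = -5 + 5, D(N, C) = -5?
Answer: 175 - 100*√3 ≈ 1.7949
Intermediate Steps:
x = 0 (x = -4*(-5 + 5) = -4*0 = 0)
Y = √3 ≈ 1.7320
O = 10 - 5*√3 (O = (((-4 + √3) + 2)/1)*(-5 + 0) = ((-2 + √3)*1)*(-5) = (-2 + √3)*(-5) = 10 - 5*√3 ≈ 1.3397)
O² = (10 - 5*√3)²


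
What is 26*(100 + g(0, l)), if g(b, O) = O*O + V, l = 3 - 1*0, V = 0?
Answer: 2834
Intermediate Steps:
l = 3 (l = 3 + 0 = 3)
g(b, O) = O² (g(b, O) = O*O + 0 = O² + 0 = O²)
26*(100 + g(0, l)) = 26*(100 + 3²) = 26*(100 + 9) = 26*109 = 2834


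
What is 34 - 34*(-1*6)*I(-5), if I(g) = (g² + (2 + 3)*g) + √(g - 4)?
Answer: 34 + 612*I ≈ 34.0 + 612.0*I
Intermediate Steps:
I(g) = g² + √(-4 + g) + 5*g (I(g) = (g² + 5*g) + √(-4 + g) = g² + √(-4 + g) + 5*g)
34 - 34*(-1*6)*I(-5) = 34 - 34*(-1*6)*((-5)² + √(-4 - 5) + 5*(-5)) = 34 - (-204)*(25 + √(-9) - 25) = 34 - (-204)*(25 + 3*I - 25) = 34 - (-204)*3*I = 34 - (-612)*I = 34 + 612*I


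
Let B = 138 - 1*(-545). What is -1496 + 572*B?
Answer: 389180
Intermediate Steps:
B = 683 (B = 138 + 545 = 683)
-1496 + 572*B = -1496 + 572*683 = -1496 + 390676 = 389180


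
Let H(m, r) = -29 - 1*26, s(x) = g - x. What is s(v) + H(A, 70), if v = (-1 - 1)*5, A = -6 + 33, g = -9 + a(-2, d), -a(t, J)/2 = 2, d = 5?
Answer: -58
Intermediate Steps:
a(t, J) = -4 (a(t, J) = -2*2 = -4)
g = -13 (g = -9 - 4 = -13)
A = 27
v = -10 (v = -2*5 = -10)
s(x) = -13 - x
H(m, r) = -55 (H(m, r) = -29 - 26 = -55)
s(v) + H(A, 70) = (-13 - 1*(-10)) - 55 = (-13 + 10) - 55 = -3 - 55 = -58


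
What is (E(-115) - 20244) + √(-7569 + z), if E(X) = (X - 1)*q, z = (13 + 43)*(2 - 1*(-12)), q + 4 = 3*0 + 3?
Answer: -20128 + I*√6785 ≈ -20128.0 + 82.371*I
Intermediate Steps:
q = -1 (q = -4 + (3*0 + 3) = -4 + (0 + 3) = -4 + 3 = -1)
z = 784 (z = 56*(2 + 12) = 56*14 = 784)
E(X) = 1 - X (E(X) = (X - 1)*(-1) = (-1 + X)*(-1) = 1 - X)
(E(-115) - 20244) + √(-7569 + z) = ((1 - 1*(-115)) - 20244) + √(-7569 + 784) = ((1 + 115) - 20244) + √(-6785) = (116 - 20244) + I*√6785 = -20128 + I*√6785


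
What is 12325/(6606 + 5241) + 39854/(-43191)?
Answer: 20059579/170561259 ≈ 0.11761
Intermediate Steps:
12325/(6606 + 5241) + 39854/(-43191) = 12325/11847 + 39854*(-1/43191) = 12325*(1/11847) - 39854/43191 = 12325/11847 - 39854/43191 = 20059579/170561259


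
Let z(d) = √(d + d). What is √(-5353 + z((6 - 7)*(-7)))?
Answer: √(-5353 + √14) ≈ 73.139*I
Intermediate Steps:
z(d) = √2*√d (z(d) = √(2*d) = √2*√d)
√(-5353 + z((6 - 7)*(-7))) = √(-5353 + √2*√((6 - 7)*(-7))) = √(-5353 + √2*√(-1*(-7))) = √(-5353 + √2*√7) = √(-5353 + √14)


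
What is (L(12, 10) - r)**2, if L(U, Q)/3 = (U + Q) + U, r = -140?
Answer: 58564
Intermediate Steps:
L(U, Q) = 3*Q + 6*U (L(U, Q) = 3*((U + Q) + U) = 3*((Q + U) + U) = 3*(Q + 2*U) = 3*Q + 6*U)
(L(12, 10) - r)**2 = ((3*10 + 6*12) - 1*(-140))**2 = ((30 + 72) + 140)**2 = (102 + 140)**2 = 242**2 = 58564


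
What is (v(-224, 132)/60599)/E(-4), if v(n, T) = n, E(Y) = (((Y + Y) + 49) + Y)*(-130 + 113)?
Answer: 32/5445253 ≈ 5.8767e-6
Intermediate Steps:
E(Y) = -833 - 51*Y (E(Y) = ((2*Y + 49) + Y)*(-17) = ((49 + 2*Y) + Y)*(-17) = (49 + 3*Y)*(-17) = -833 - 51*Y)
(v(-224, 132)/60599)/E(-4) = (-224/60599)/(-833 - 51*(-4)) = (-224*1/60599)/(-833 + 204) = -32/8657/(-629) = -32/8657*(-1/629) = 32/5445253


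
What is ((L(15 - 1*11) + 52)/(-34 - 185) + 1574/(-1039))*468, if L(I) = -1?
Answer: -62040420/75847 ≈ -817.97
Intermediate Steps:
((L(15 - 1*11) + 52)/(-34 - 185) + 1574/(-1039))*468 = ((-1 + 52)/(-34 - 185) + 1574/(-1039))*468 = (51/(-219) + 1574*(-1/1039))*468 = (51*(-1/219) - 1574/1039)*468 = (-17/73 - 1574/1039)*468 = -132565/75847*468 = -62040420/75847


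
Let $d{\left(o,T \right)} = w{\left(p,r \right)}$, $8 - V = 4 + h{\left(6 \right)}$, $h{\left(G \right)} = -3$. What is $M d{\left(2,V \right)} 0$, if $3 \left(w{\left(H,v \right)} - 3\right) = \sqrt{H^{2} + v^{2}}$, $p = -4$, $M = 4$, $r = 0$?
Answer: $0$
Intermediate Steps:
$V = 7$ ($V = 8 - \left(4 - 3\right) = 8 - 1 = 7$)
$w{\left(H,v \right)} = 3 + \frac{\sqrt{H^{2} + v^{2}}}{3}$
$d{\left(o,T \right)} = \frac{13}{3}$ ($d{\left(o,T \right)} = 3 + \frac{\sqrt{\left(-4\right)^{2} + 0^{2}}}{3} = 3 + \frac{\sqrt{16 + 0}}{3} = 3 + \frac{\sqrt{16}}{3} = 3 + \frac{1}{3} \cdot 4 = 3 + \frac{4}{3} = \frac{13}{3}$)
$M d{\left(2,V \right)} 0 = 4 \cdot \frac{13}{3} \cdot 0 = \frac{52}{3} \cdot 0 = 0$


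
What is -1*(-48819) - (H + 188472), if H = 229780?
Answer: -369433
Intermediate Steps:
-1*(-48819) - (H + 188472) = -1*(-48819) - (229780 + 188472) = 48819 - 1*418252 = 48819 - 418252 = -369433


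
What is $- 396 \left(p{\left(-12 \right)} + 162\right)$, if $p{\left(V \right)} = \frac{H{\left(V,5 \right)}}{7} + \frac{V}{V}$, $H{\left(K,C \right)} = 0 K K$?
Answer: $-64548$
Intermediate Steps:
$H{\left(K,C \right)} = 0$ ($H{\left(K,C \right)} = 0 K = 0$)
$p{\left(V \right)} = 1$ ($p{\left(V \right)} = \frac{0}{7} + \frac{V}{V} = 0 \cdot \frac{1}{7} + 1 = 0 + 1 = 1$)
$- 396 \left(p{\left(-12 \right)} + 162\right) = - 396 \left(1 + 162\right) = \left(-396\right) 163 = -64548$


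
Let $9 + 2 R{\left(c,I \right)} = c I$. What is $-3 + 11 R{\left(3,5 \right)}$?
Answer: $30$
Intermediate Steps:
$R{\left(c,I \right)} = - \frac{9}{2} + \frac{I c}{2}$ ($R{\left(c,I \right)} = - \frac{9}{2} + \frac{c I}{2} = - \frac{9}{2} + \frac{I c}{2}$)
$-3 + 11 R{\left(3,5 \right)} = -3 + 11 \left(- \frac{9}{2} + \frac{1}{2} \cdot 5 \cdot 3\right) = -3 + 11 \left(- \frac{9}{2} + \frac{15}{2}\right) = -3 + 11 \cdot 3 = -3 + 33 = 30$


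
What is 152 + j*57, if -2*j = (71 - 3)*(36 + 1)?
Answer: -71554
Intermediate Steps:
j = -1258 (j = -(71 - 3)*(36 + 1)/2 = -34*37 = -½*2516 = -1258)
152 + j*57 = 152 - 1258*57 = 152 - 71706 = -71554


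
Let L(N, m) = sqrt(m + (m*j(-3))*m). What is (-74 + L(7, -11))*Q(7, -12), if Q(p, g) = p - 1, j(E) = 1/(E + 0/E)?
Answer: -444 + 2*I*sqrt(462) ≈ -444.0 + 42.988*I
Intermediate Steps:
j(E) = 1/E (j(E) = 1/(E + 0) = 1/E)
Q(p, g) = -1 + p
L(N, m) = sqrt(m - m**2/3) (L(N, m) = sqrt(m + (m/(-3))*m) = sqrt(m + (m*(-1/3))*m) = sqrt(m + (-m/3)*m) = sqrt(m - m**2/3))
(-74 + L(7, -11))*Q(7, -12) = (-74 + sqrt(3)*sqrt(-11*(3 - 1*(-11)))/3)*(-1 + 7) = (-74 + sqrt(3)*sqrt(-11*(3 + 11))/3)*6 = (-74 + sqrt(3)*sqrt(-11*14)/3)*6 = (-74 + sqrt(3)*sqrt(-154)/3)*6 = (-74 + sqrt(3)*(I*sqrt(154))/3)*6 = (-74 + I*sqrt(462)/3)*6 = -444 + 2*I*sqrt(462)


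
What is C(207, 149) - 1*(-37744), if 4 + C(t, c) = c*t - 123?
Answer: 68460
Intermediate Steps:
C(t, c) = -127 + c*t (C(t, c) = -4 + (c*t - 123) = -4 + (-123 + c*t) = -127 + c*t)
C(207, 149) - 1*(-37744) = (-127 + 149*207) - 1*(-37744) = (-127 + 30843) + 37744 = 30716 + 37744 = 68460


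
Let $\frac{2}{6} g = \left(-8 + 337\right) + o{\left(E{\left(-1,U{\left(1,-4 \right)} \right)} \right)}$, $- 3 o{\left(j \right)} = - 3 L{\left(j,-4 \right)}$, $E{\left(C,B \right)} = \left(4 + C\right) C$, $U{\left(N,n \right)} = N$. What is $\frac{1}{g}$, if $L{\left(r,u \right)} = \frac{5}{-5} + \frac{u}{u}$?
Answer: $\frac{1}{987} \approx 0.0010132$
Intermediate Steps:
$L{\left(r,u \right)} = 0$ ($L{\left(r,u \right)} = 5 \left(- \frac{1}{5}\right) + 1 = -1 + 1 = 0$)
$E{\left(C,B \right)} = C \left(4 + C\right)$
$o{\left(j \right)} = 0$ ($o{\left(j \right)} = - \frac{\left(-3\right) 0}{3} = \left(- \frac{1}{3}\right) 0 = 0$)
$g = 987$ ($g = 3 \left(\left(-8 + 337\right) + 0\right) = 3 \left(329 + 0\right) = 3 \cdot 329 = 987$)
$\frac{1}{g} = \frac{1}{987}$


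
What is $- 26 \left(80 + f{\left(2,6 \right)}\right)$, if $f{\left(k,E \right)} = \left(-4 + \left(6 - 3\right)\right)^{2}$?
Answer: $-2106$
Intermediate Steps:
$f{\left(k,E \right)} = 1$ ($f{\left(k,E \right)} = \left(-4 + \left(6 - 3\right)\right)^{2} = \left(-4 + 3\right)^{2} = \left(-1\right)^{2} = 1$)
$- 26 \left(80 + f{\left(2,6 \right)}\right) = - 26 \left(80 + 1\right) = \left(-26\right) 81 = -2106$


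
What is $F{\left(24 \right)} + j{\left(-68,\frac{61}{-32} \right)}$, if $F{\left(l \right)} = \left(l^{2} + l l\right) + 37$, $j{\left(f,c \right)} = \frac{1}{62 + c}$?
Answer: $\frac{2286479}{1923} \approx 1189.0$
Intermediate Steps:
$F{\left(l \right)} = 37 + 2 l^{2}$ ($F{\left(l \right)} = \left(l^{2} + l^{2}\right) + 37 = 2 l^{2} + 37 = 37 + 2 l^{2}$)
$F{\left(24 \right)} + j{\left(-68,\frac{61}{-32} \right)} = \left(37 + 2 \cdot 24^{2}\right) + \frac{1}{62 + \frac{61}{-32}} = \left(37 + 2 \cdot 576\right) + \frac{1}{62 + 61 \left(- \frac{1}{32}\right)} = \left(37 + 1152\right) + \frac{1}{62 - \frac{61}{32}} = 1189 + \frac{1}{\frac{1923}{32}} = 1189 + \frac{32}{1923} = \frac{2286479}{1923}$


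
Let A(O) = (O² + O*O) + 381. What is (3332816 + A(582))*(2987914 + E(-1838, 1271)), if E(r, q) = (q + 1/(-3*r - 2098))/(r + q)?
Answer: 23210415265008719795/1936872 ≈ 1.1983e+13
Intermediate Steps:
A(O) = 381 + 2*O² (A(O) = (O² + O²) + 381 = 2*O² + 381 = 381 + 2*O²)
E(r, q) = (q + 1/(-2098 - 3*r))/(q + r)
(3332816 + A(582))*(2987914 + E(-1838, 1271)) = (3332816 + (381 + 2*582²))*(2987914 + (-1 + 2098*1271 + 3*1271*(-1838))/(3*(-1838)² + 2098*1271 + 2098*(-1838) + 3*1271*(-1838))) = (3332816 + (381 + 2*338724))*(2987914 + (-1 + 2666558 - 7008294)/(3*3378244 + 2666558 - 3856124 - 7008294)) = (3332816 + (381 + 677448))*(2987914 - 4341737/(10134732 + 2666558 - 3856124 - 7008294)) = (3332816 + 677829)*(2987914 - 4341737/1936872) = 4010645*(2987914 + (1/1936872)*(-4341737)) = 4010645*(2987914 - 4341737/1936872) = 4010645*(5787202623271/1936872) = 23210415265008719795/1936872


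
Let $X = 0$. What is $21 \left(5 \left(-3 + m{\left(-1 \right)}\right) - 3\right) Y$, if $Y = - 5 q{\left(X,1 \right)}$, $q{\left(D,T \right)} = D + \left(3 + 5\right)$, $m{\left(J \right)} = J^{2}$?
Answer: $10920$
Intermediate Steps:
$q{\left(D,T \right)} = 8 + D$ ($q{\left(D,T \right)} = D + 8 = 8 + D$)
$Y = -40$ ($Y = - 5 \left(8 + 0\right) = \left(-5\right) 8 = -40$)
$21 \left(5 \left(-3 + m{\left(-1 \right)}\right) - 3\right) Y = 21 \left(5 \left(-3 + \left(-1\right)^{2}\right) - 3\right) \left(-40\right) = 21 \left(5 \left(-3 + 1\right) - 3\right) \left(-40\right) = 21 \left(5 \left(-2\right) - 3\right) \left(-40\right) = 21 \left(-10 - 3\right) \left(-40\right) = 21 \left(-13\right) \left(-40\right) = \left(-273\right) \left(-40\right) = 10920$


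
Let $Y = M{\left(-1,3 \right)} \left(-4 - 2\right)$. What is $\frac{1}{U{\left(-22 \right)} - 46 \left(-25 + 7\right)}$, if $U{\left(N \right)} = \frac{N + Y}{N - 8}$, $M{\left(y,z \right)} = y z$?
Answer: $\frac{15}{12422} \approx 0.0012075$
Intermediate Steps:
$Y = 18$ ($Y = \left(-1\right) 3 \left(-4 - 2\right) = \left(-3\right) \left(-6\right) = 18$)
$U{\left(N \right)} = \frac{18 + N}{-8 + N}$ ($U{\left(N \right)} = \frac{N + 18}{N - 8} = \frac{18 + N}{-8 + N}$)
$\frac{1}{U{\left(-22 \right)} - 46 \left(-25 + 7\right)} = \frac{1}{\frac{18 - 22}{-8 - 22} - 46 \left(-25 + 7\right)} = \frac{1}{\frac{1}{-30} \left(-4\right) - -828} = \frac{1}{\left(- \frac{1}{30}\right) \left(-4\right) + 828} = \frac{1}{\frac{2}{15} + 828} = \frac{1}{\frac{12422}{15}} = \frac{15}{12422}$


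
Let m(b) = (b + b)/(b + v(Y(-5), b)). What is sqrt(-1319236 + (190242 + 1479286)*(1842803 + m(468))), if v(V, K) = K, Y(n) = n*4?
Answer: 2*sqrt(769152889319) ≈ 1.7540e+6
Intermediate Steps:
Y(n) = 4*n
m(b) = 1 (m(b) = (b + b)/(b + b) = (2*b)/((2*b)) = (2*b)*(1/(2*b)) = 1)
sqrt(-1319236 + (190242 + 1479286)*(1842803 + m(468))) = sqrt(-1319236 + (190242 + 1479286)*(1842803 + 1)) = sqrt(-1319236 + 1669528*1842804) = sqrt(-1319236 + 3076612876512) = sqrt(3076611557276) = 2*sqrt(769152889319)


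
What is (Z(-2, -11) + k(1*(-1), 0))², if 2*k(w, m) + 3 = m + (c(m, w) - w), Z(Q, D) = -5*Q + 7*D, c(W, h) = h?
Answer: 18769/4 ≈ 4692.3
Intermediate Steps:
k(w, m) = -3/2 + m/2 (k(w, m) = -3/2 + (m + (w - w))/2 = -3/2 + (m + 0)/2 = -3/2 + m/2)
(Z(-2, -11) + k(1*(-1), 0))² = ((-5*(-2) + 7*(-11)) + (-3/2 + (½)*0))² = ((10 - 77) + (-3/2 + 0))² = (-67 - 3/2)² = (-137/2)² = 18769/4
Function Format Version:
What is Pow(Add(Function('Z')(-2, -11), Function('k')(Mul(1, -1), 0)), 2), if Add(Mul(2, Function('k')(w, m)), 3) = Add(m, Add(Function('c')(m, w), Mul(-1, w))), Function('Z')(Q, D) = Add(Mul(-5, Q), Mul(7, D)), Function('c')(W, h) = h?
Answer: Rational(18769, 4) ≈ 4692.3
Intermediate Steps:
Function('k')(w, m) = Add(Rational(-3, 2), Mul(Rational(1, 2), m)) (Function('k')(w, m) = Add(Rational(-3, 2), Mul(Rational(1, 2), Add(m, Add(w, Mul(-1, w))))) = Add(Rational(-3, 2), Mul(Rational(1, 2), Add(m, 0))) = Add(Rational(-3, 2), Mul(Rational(1, 2), m)))
Pow(Add(Function('Z')(-2, -11), Function('k')(Mul(1, -1), 0)), 2) = Pow(Add(Add(Mul(-5, -2), Mul(7, -11)), Add(Rational(-3, 2), Mul(Rational(1, 2), 0))), 2) = Pow(Add(Add(10, -77), Add(Rational(-3, 2), 0)), 2) = Pow(Add(-67, Rational(-3, 2)), 2) = Pow(Rational(-137, 2), 2) = Rational(18769, 4)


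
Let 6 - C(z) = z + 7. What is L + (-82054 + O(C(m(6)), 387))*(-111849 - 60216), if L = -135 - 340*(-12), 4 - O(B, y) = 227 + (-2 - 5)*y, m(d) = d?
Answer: 13690871865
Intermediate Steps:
C(z) = -1 - z (C(z) = 6 - (z + 7) = 6 - (7 + z) = 6 + (-7 - z) = -1 - z)
O(B, y) = -223 + 7*y (O(B, y) = 4 - (227 + (-2 - 5)*y) = 4 - (227 - 7*y) = 4 + (-227 + 7*y) = -223 + 7*y)
L = 3945 (L = -135 + 4080 = 3945)
L + (-82054 + O(C(m(6)), 387))*(-111849 - 60216) = 3945 + (-82054 + (-223 + 7*387))*(-111849 - 60216) = 3945 + (-82054 + (-223 + 2709))*(-172065) = 3945 + (-82054 + 2486)*(-172065) = 3945 - 79568*(-172065) = 3945 + 13690867920 = 13690871865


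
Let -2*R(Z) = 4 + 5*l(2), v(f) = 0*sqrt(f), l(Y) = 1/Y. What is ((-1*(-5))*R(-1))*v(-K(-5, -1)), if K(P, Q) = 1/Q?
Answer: 0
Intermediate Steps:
K(P, Q) = 1/Q
v(f) = 0
R(Z) = -13/4 (R(Z) = -(4 + 5/2)/2 = -1/2*13/2 = -13/4)
((-1*(-5))*R(-1))*v(-K(-5, -1)) = (-1*(-5)*(-13/4))*0 = (5*(-13/4))*0 = -65/4*0 = 0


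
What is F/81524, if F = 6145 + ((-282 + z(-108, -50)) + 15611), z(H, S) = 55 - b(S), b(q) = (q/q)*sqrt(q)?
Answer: 21529/81524 - 5*I*sqrt(2)/81524 ≈ 0.26408 - 8.6736e-5*I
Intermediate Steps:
b(q) = sqrt(q) (b(q) = 1*sqrt(q) = sqrt(q))
z(H, S) = 55 - sqrt(S)
F = 21529 - 5*I*sqrt(2) (F = 6145 + ((-282 + (55 - sqrt(-50))) + 15611) = 6145 + ((-282 + (55 - 5*I*sqrt(2))) + 15611) = 6145 + ((-227 - 5*I*sqrt(2)) + 15611) = 6145 + (15384 - 5*I*sqrt(2)) = 21529 - 5*I*sqrt(2) ≈ 21529.0 - 7.0711*I)
F/81524 = (21529 - 5*I*sqrt(2))/81524 = (21529 - 5*I*sqrt(2))*(1/81524) = 21529/81524 - 5*I*sqrt(2)/81524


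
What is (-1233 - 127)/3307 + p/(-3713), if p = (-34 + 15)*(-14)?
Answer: -5929342/12278891 ≈ -0.48289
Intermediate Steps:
p = 266 (p = -19*(-14) = 266)
(-1233 - 127)/3307 + p/(-3713) = (-1233 - 127)/3307 + 266/(-3713) = -1360*1/3307 + 266*(-1/3713) = -1360/3307 - 266/3713 = -5929342/12278891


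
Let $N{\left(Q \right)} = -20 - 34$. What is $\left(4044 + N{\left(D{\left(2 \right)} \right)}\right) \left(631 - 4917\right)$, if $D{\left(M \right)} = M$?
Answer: $-17101140$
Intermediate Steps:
$N{\left(Q \right)} = -54$ ($N{\left(Q \right)} = -20 - 34 = -54$)
$\left(4044 + N{\left(D{\left(2 \right)} \right)}\right) \left(631 - 4917\right) = \left(4044 - 54\right) \left(631 - 4917\right) = 3990 \left(-4286\right) = -17101140$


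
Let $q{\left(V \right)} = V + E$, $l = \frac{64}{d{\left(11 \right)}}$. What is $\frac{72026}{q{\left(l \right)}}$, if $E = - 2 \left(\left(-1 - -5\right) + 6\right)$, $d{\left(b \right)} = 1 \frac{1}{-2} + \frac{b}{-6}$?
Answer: $- \frac{252091}{166} \approx -1518.6$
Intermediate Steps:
$d{\left(b \right)} = - \frac{1}{2} - \frac{b}{6}$ ($d{\left(b \right)} = 1 \left(- \frac{1}{2}\right) + b \left(- \frac{1}{6}\right) = - \frac{1}{2} - \frac{b}{6}$)
$l = - \frac{192}{7}$ ($l = \frac{64}{- \frac{1}{2} - \frac{11}{6}} = \frac{64}{- \frac{7}{3}} = 64 \left(- \frac{3}{7}\right) = - \frac{192}{7} \approx -27.429$)
$E = -20$ ($E = - 2 \left(\left(-1 + 5\right) + 6\right) = - 2 \left(4 + 6\right) = \left(-2\right) 10 = -20$)
$q{\left(V \right)} = -20 + V$ ($q{\left(V \right)} = V - 20 = -20 + V$)
$\frac{72026}{q{\left(l \right)}} = \frac{72026}{-20 - \frac{192}{7}} = \frac{72026}{- \frac{332}{7}} = 72026 \left(- \frac{7}{332}\right) = - \frac{252091}{166}$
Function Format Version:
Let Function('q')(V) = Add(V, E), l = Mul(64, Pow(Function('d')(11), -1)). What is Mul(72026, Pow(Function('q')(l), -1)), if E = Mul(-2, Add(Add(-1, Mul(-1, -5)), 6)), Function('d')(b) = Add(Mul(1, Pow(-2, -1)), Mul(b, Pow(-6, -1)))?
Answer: Rational(-252091, 166) ≈ -1518.6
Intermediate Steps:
Function('d')(b) = Add(Rational(-1, 2), Mul(Rational(-1, 6), b)) (Function('d')(b) = Add(Mul(1, Rational(-1, 2)), Mul(b, Rational(-1, 6))) = Add(Rational(-1, 2), Mul(Rational(-1, 6), b)))
l = Rational(-192, 7) (l = Mul(64, Pow(Add(Rational(-1, 2), Mul(Rational(-1, 6), 11)), -1)) = Mul(64, Pow(Add(Rational(-1, 2), Rational(-11, 6)), -1)) = Mul(64, Pow(Rational(-7, 3), -1)) = Mul(64, Rational(-3, 7)) = Rational(-192, 7) ≈ -27.429)
E = -20 (E = Mul(-2, Add(Add(-1, 5), 6)) = Mul(-2, Add(4, 6)) = Mul(-2, 10) = -20)
Function('q')(V) = Add(-20, V) (Function('q')(V) = Add(V, -20) = Add(-20, V))
Mul(72026, Pow(Function('q')(l), -1)) = Mul(72026, Pow(Add(-20, Rational(-192, 7)), -1)) = Mul(72026, Pow(Rational(-332, 7), -1)) = Mul(72026, Rational(-7, 332)) = Rational(-252091, 166)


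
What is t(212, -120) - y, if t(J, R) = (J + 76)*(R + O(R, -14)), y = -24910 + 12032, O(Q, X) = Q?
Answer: -56242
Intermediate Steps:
y = -12878
t(J, R) = 2*R*(76 + J) (t(J, R) = (J + 76)*(R + R) = (76 + J)*(2*R) = 2*R*(76 + J))
t(212, -120) - y = 2*(-120)*(76 + 212) - 1*(-12878) = 2*(-120)*288 + 12878 = -69120 + 12878 = -56242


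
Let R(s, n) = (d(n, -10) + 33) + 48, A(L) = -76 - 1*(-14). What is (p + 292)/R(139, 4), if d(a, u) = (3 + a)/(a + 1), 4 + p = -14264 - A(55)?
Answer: -34785/206 ≈ -168.86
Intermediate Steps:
A(L) = -62 (A(L) = -76 + 14 = -62)
p = -14206 (p = -4 + (-14264 - 1*(-62)) = -4 + (-14264 + 62) = -4 - 14202 = -14206)
d(a, u) = (3 + a)/(1 + a)
R(s, n) = 81 + (3 + n)/(1 + n) (R(s, n) = ((3 + n)/(1 + n) + 33) + 48 = (33 + (3 + n)/(1 + n)) + 48 = 81 + (3 + n)/(1 + n))
(p + 292)/R(139, 4) = (-14206 + 292)/((2*(42 + 41*4)/(1 + 4))) = -13914*5/(2*(42 + 164)) = -13914/(2*(⅕)*206) = -13914/412/5 = -13914*5/412 = -34785/206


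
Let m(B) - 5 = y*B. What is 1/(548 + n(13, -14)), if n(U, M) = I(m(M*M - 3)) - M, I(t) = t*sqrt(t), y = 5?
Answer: -281/456178578 + 485*sqrt(970)/456178578 ≈ 3.2497e-5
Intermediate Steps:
m(B) = 5 + 5*B
I(t) = t**(3/2)
n(U, M) = (-10 + 5*M**2)**(3/2) - M (n(U, M) = (5 + 5*(M*M - 3))**(3/2) - M = (5 + 5*(M**2 - 3))**(3/2) - M = (5 + 5*(-3 + M**2))**(3/2) - M = (5 + (-15 + 5*M**2))**(3/2) - M = (-10 + 5*M**2)**(3/2) - M)
1/(548 + n(13, -14)) = 1/(548 + (-1*(-14) + 5*sqrt(5)*(-2 + (-14)**2)**(3/2))) = 1/(548 + (14 + 5*sqrt(5)*(-2 + 196)**(3/2))) = 1/(548 + (14 + 5*sqrt(5)*194**(3/2))) = 1/(548 + (14 + 5*sqrt(5)*(194*sqrt(194)))) = 1/(548 + (14 + 970*sqrt(970))) = 1/(562 + 970*sqrt(970))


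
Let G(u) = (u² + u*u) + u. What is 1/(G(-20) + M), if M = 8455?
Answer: 1/9235 ≈ 0.00010828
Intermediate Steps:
G(u) = u + 2*u² (G(u) = (u² + u²) + u = 2*u² + u = u + 2*u²)
1/(G(-20) + M) = 1/(-20*(1 + 2*(-20)) + 8455) = 1/(-20*(1 - 40) + 8455) = 1/(-20*(-39) + 8455) = 1/(780 + 8455) = 1/9235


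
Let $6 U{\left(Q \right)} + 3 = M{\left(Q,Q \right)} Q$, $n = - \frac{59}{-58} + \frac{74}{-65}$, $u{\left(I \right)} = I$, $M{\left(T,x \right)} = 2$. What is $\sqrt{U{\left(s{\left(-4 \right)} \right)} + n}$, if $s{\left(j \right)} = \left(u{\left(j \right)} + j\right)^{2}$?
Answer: $\frac{\sqrt{662353185}}{5655} \approx 4.5511$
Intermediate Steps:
$s{\left(j \right)} = 4 j^{2}$ ($s{\left(j \right)} = \left(j + j\right)^{2} = \left(2 j\right)^{2} = 4 j^{2}$)
$n = - \frac{457}{3770}$ ($n = \left(-59\right) \left(- \frac{1}{58}\right) + 74 \left(- \frac{1}{65}\right) = \frac{59}{58} - \frac{74}{65} = - \frac{457}{3770} \approx -0.12122$)
$U{\left(Q \right)} = - \frac{1}{2} + \frac{Q}{3}$ ($U{\left(Q \right)} = - \frac{1}{2} + \frac{2 Q}{6} = - \frac{1}{2} + \frac{Q}{3}$)
$\sqrt{U{\left(s{\left(-4 \right)} \right)} + n} = \sqrt{\left(- \frac{1}{2} + \frac{4 \left(-4\right)^{2}}{3}\right) - \frac{457}{3770}} = \sqrt{\left(- \frac{1}{2} + \frac{4 \cdot 16}{3}\right) - \frac{457}{3770}} = \sqrt{\left(- \frac{1}{2} + \frac{1}{3} \cdot 64\right) - \frac{457}{3770}} = \sqrt{\left(- \frac{1}{2} + \frac{64}{3}\right) - \frac{457}{3770}} = \sqrt{\frac{125}{6} - \frac{457}{3770}} = \sqrt{\frac{117127}{5655}} = \frac{\sqrt{662353185}}{5655}$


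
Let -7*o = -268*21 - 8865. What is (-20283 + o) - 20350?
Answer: -269938/7 ≈ -38563.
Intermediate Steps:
o = 14493/7 (o = -(-268*21 - 8865)/7 = -(-5628 - 8865)/7 = -1/7*(-14493) = 14493/7 ≈ 2070.4)
(-20283 + o) - 20350 = (-20283 + 14493/7) - 20350 = -127488/7 - 20350 = -269938/7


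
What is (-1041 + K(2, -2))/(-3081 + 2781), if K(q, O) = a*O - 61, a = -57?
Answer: 247/75 ≈ 3.2933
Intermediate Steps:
K(q, O) = -61 - 57*O (K(q, O) = -57*O - 61 = -61 - 57*O)
(-1041 + K(2, -2))/(-3081 + 2781) = (-1041 + (-61 - 57*(-2)))/(-3081 + 2781) = (-1041 + (-61 + 114))/(-300) = (-1041 + 53)*(-1/300) = -988*(-1/300) = 247/75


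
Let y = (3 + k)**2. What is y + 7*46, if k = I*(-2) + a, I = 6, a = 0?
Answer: 403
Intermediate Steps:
k = -12 (k = 6*(-2) + 0 = -12 + 0 = -12)
y = 81 (y = (3 - 12)**2 = (-9)**2 = 81)
y + 7*46 = 81 + 7*46 = 81 + 322 = 403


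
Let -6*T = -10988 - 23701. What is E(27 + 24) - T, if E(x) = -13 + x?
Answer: -11487/2 ≈ -5743.5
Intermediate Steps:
T = 11563/2 (T = -(-10988 - 23701)/6 = -⅙*(-34689) = 11563/2 ≈ 5781.5)
E(27 + 24) - T = (-13 + (27 + 24)) - 1*11563/2 = (-13 + 51) - 11563/2 = 38 - 11563/2 = -11487/2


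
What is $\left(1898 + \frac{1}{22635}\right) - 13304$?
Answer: $- \frac{258174809}{22635} \approx -11406.0$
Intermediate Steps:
$\left(1898 + \frac{1}{22635}\right) - 13304 = \frac{42961231}{22635} - 13304 = - \frac{258174809}{22635}$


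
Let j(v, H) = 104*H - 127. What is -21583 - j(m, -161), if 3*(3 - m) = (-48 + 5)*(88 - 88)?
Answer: -4712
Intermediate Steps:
m = 3 (m = 3 - (-48 + 5)*(88 - 88)/3 = 3 - (-43)*0/3 = 3 - 1/3*0 = 3 + 0 = 3)
j(v, H) = -127 + 104*H
-21583 - j(m, -161) = -21583 - (-127 + 104*(-161)) = -21583 - (-127 - 16744) = -21583 - 1*(-16871) = -21583 + 16871 = -4712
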